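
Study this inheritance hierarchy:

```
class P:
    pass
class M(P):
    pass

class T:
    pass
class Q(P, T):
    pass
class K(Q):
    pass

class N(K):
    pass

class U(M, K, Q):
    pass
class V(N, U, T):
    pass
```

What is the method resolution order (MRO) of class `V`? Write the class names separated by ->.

V -> N -> U -> M -> K -> Q -> P -> T -> object

L[V] = V + merge(L[N], L[U], L[T], [N U T])
  take N:  [N K Q P T object] + [U M K Q P T object] + [T object] + [N U T]
  take U:  [K Q P T object] + [U M K Q P T object] + [T object] + [U T]
  take M:  [K Q P T object] + [M K Q P T object] + [T object] + [T]
  take K:  [K Q P T object] + [K Q P T object] + [T object] + [T]
  take Q:  [Q P T object] + [Q P T object] + [T object] + [T]
  take P:  [P T object] + [P T object] + [T object] + [T]
  take T:  [T object] + [T object] + [T object] + [T]
  take object:  [object] + [object] + [object]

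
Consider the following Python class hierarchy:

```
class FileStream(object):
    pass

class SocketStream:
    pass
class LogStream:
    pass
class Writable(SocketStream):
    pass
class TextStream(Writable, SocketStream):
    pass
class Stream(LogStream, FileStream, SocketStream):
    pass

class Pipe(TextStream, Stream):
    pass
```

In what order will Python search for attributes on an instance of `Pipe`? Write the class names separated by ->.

Pipe -> TextStream -> Writable -> Stream -> LogStream -> FileStream -> SocketStream -> object

L[Pipe] = Pipe + merge(L[TextStream], L[Stream], [TextStream Stream])
  take TextStream:  [TextStream Writable SocketStream object] + [Stream LogStream FileStream SocketStream object] + [TextStream Stream]
  take Writable:  [Writable SocketStream object] + [Stream LogStream FileStream SocketStream object] + [Stream]
  take Stream:  [SocketStream object] + [Stream LogStream FileStream SocketStream object] + [Stream]
  take LogStream:  [SocketStream object] + [LogStream FileStream SocketStream object]
  take FileStream:  [SocketStream object] + [FileStream SocketStream object]
  take SocketStream:  [SocketStream object] + [SocketStream object]
  take object:  [object] + [object]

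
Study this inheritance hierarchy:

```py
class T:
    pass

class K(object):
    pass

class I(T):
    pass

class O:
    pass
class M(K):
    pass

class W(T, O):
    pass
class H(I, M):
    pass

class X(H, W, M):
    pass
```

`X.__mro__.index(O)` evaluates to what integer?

7

L[X] = X + merge(L[H], L[W], L[M], [H W M])
  take H:  [H I T M K object] + [W T O object] + [M K object] + [H W M]
  take I:  [I T M K object] + [W T O object] + [M K object] + [W M]
  take W:  [T M K object] + [W T O object] + [M K object] + [W M]
  take T:  [T M K object] + [T O object] + [M K object] + [M]
  take M:  [M K object] + [O object] + [M K object] + [M]
  take K:  [K object] + [O object] + [K object]
  take O:  [object] + [O object] + [object]
  take object:  [object] + [object] + [object]
MRO: X H I W T M K O object
O sits at index 7.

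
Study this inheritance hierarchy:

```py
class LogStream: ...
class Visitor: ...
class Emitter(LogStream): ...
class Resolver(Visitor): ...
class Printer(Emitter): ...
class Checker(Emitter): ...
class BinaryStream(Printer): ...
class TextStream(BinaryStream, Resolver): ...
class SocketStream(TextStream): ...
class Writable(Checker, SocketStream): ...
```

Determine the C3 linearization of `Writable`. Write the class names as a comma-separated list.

L[Writable] = Writable + merge(L[Checker], L[SocketStream], [Checker SocketStream])
  take Checker:  [Checker Emitter LogStream object] + [SocketStream TextStream BinaryStream Printer Emitter LogStream Resolver Visitor object] + [Checker SocketStream]
  take SocketStream:  [Emitter LogStream object] + [SocketStream TextStream BinaryStream Printer Emitter LogStream Resolver Visitor object] + [SocketStream]
  take TextStream:  [Emitter LogStream object] + [TextStream BinaryStream Printer Emitter LogStream Resolver Visitor object]
  take BinaryStream:  [Emitter LogStream object] + [BinaryStream Printer Emitter LogStream Resolver Visitor object]
  take Printer:  [Emitter LogStream object] + [Printer Emitter LogStream Resolver Visitor object]
  take Emitter:  [Emitter LogStream object] + [Emitter LogStream Resolver Visitor object]
  take LogStream:  [LogStream object] + [LogStream Resolver Visitor object]
  take Resolver:  [object] + [Resolver Visitor object]
  take Visitor:  [object] + [Visitor object]
  take object:  [object] + [object]

Writable, Checker, SocketStream, TextStream, BinaryStream, Printer, Emitter, LogStream, Resolver, Visitor, object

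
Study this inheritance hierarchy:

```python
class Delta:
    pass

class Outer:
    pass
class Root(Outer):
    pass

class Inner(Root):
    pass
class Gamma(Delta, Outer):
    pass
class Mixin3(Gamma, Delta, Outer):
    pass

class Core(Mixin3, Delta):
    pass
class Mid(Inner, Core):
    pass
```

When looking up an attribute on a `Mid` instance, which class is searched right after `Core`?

Mixin3

L[Mid] = Mid + merge(L[Inner], L[Core], [Inner Core])
  take Inner:  [Inner Root Outer object] + [Core Mixin3 Gamma Delta Outer object] + [Inner Core]
  take Root:  [Root Outer object] + [Core Mixin3 Gamma Delta Outer object] + [Core]
  take Core:  [Outer object] + [Core Mixin3 Gamma Delta Outer object] + [Core]
  take Mixin3:  [Outer object] + [Mixin3 Gamma Delta Outer object]
  take Gamma:  [Outer object] + [Gamma Delta Outer object]
  take Delta:  [Outer object] + [Delta Outer object]
  take Outer:  [Outer object] + [Outer object]
  take object:  [object] + [object]
MRO: Mid Inner Root Core Mixin3 Gamma Delta Outer object
Core is at position 3; next is Mixin3.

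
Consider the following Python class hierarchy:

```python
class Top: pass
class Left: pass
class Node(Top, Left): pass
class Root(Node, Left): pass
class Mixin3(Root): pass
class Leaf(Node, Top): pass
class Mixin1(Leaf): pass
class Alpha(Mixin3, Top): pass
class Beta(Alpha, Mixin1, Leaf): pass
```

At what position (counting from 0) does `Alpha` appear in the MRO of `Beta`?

L[Beta] = Beta + merge(L[Alpha], L[Mixin1], L[Leaf], [Alpha Mixin1 Leaf])
  take Alpha:  [Alpha Mixin3 Root Node Top Left object] + [Mixin1 Leaf Node Top Left object] + [Leaf Node Top Left object] + [Alpha Mixin1 Leaf]
  take Mixin3:  [Mixin3 Root Node Top Left object] + [Mixin1 Leaf Node Top Left object] + [Leaf Node Top Left object] + [Mixin1 Leaf]
  take Root:  [Root Node Top Left object] + [Mixin1 Leaf Node Top Left object] + [Leaf Node Top Left object] + [Mixin1 Leaf]
  take Mixin1:  [Node Top Left object] + [Mixin1 Leaf Node Top Left object] + [Leaf Node Top Left object] + [Mixin1 Leaf]
  take Leaf:  [Node Top Left object] + [Leaf Node Top Left object] + [Leaf Node Top Left object] + [Leaf]
  take Node:  [Node Top Left object] + [Node Top Left object] + [Node Top Left object]
  take Top:  [Top Left object] + [Top Left object] + [Top Left object]
  take Left:  [Left object] + [Left object] + [Left object]
  take object:  [object] + [object] + [object]
MRO: Beta Alpha Mixin3 Root Mixin1 Leaf Node Top Left object
Alpha sits at index 1.

1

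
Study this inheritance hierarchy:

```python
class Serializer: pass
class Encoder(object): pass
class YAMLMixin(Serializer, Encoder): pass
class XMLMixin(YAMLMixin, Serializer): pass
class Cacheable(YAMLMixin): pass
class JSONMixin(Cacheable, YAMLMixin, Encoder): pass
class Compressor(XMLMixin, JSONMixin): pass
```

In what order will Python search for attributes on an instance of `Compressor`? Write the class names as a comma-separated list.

Compressor, XMLMixin, JSONMixin, Cacheable, YAMLMixin, Serializer, Encoder, object

L[Compressor] = Compressor + merge(L[XMLMixin], L[JSONMixin], [XMLMixin JSONMixin])
  take XMLMixin:  [XMLMixin YAMLMixin Serializer Encoder object] + [JSONMixin Cacheable YAMLMixin Serializer Encoder object] + [XMLMixin JSONMixin]
  take JSONMixin:  [YAMLMixin Serializer Encoder object] + [JSONMixin Cacheable YAMLMixin Serializer Encoder object] + [JSONMixin]
  take Cacheable:  [YAMLMixin Serializer Encoder object] + [Cacheable YAMLMixin Serializer Encoder object]
  take YAMLMixin:  [YAMLMixin Serializer Encoder object] + [YAMLMixin Serializer Encoder object]
  take Serializer:  [Serializer Encoder object] + [Serializer Encoder object]
  take Encoder:  [Encoder object] + [Encoder object]
  take object:  [object] + [object]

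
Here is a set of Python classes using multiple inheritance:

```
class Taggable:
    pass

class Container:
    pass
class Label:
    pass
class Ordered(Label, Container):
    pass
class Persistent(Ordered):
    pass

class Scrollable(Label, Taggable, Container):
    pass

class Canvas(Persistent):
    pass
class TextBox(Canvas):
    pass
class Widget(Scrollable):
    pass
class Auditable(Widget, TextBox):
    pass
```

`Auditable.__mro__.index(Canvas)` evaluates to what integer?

L[Auditable] = Auditable + merge(L[Widget], L[TextBox], [Widget TextBox])
  take Widget:  [Widget Scrollable Label Taggable Container object] + [TextBox Canvas Persistent Ordered Label Container object] + [Widget TextBox]
  take Scrollable:  [Scrollable Label Taggable Container object] + [TextBox Canvas Persistent Ordered Label Container object] + [TextBox]
  take TextBox:  [Label Taggable Container object] + [TextBox Canvas Persistent Ordered Label Container object] + [TextBox]
  take Canvas:  [Label Taggable Container object] + [Canvas Persistent Ordered Label Container object]
  take Persistent:  [Label Taggable Container object] + [Persistent Ordered Label Container object]
  take Ordered:  [Label Taggable Container object] + [Ordered Label Container object]
  take Label:  [Label Taggable Container object] + [Label Container object]
  take Taggable:  [Taggable Container object] + [Container object]
  take Container:  [Container object] + [Container object]
  take object:  [object] + [object]
MRO: Auditable Widget Scrollable TextBox Canvas Persistent Ordered Label Taggable Container object
Canvas sits at index 4.

4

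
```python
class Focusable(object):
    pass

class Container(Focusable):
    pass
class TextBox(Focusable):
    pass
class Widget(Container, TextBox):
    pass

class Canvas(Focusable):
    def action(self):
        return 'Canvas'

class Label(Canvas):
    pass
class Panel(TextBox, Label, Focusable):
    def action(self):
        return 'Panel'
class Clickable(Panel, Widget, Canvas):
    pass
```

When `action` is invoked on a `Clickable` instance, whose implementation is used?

L[Clickable] = Clickable + merge(L[Panel], L[Widget], L[Canvas], [Panel Widget Canvas])
  take Panel:  [Panel TextBox Label Canvas Focusable object] + [Widget Container TextBox Focusable object] + [Canvas Focusable object] + [Panel Widget Canvas]
  take Widget:  [TextBox Label Canvas Focusable object] + [Widget Container TextBox Focusable object] + [Canvas Focusable object] + [Widget Canvas]
  take Container:  [TextBox Label Canvas Focusable object] + [Container TextBox Focusable object] + [Canvas Focusable object] + [Canvas]
  take TextBox:  [TextBox Label Canvas Focusable object] + [TextBox Focusable object] + [Canvas Focusable object] + [Canvas]
  take Label:  [Label Canvas Focusable object] + [Focusable object] + [Canvas Focusable object] + [Canvas]
  take Canvas:  [Canvas Focusable object] + [Focusable object] + [Canvas Focusable object] + [Canvas]
  take Focusable:  [Focusable object] + [Focusable object] + [Focusable object]
  take object:  [object] + [object] + [object]
MRO: Clickable Panel Widget Container TextBox Label Canvas Focusable object
action is defined in: Canvas, Panel. First along the MRO is Panel.

Panel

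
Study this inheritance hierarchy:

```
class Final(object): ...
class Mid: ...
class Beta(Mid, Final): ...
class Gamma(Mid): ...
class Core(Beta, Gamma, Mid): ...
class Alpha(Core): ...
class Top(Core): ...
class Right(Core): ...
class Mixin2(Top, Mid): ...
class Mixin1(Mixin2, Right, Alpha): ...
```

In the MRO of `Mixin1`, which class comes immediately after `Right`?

L[Mixin1] = Mixin1 + merge(L[Mixin2], L[Right], L[Alpha], [Mixin2 Right Alpha])
  take Mixin2:  [Mixin2 Top Core Beta Gamma Mid Final object] + [Right Core Beta Gamma Mid Final object] + [Alpha Core Beta Gamma Mid Final object] + [Mixin2 Right Alpha]
  take Top:  [Top Core Beta Gamma Mid Final object] + [Right Core Beta Gamma Mid Final object] + [Alpha Core Beta Gamma Mid Final object] + [Right Alpha]
  take Right:  [Core Beta Gamma Mid Final object] + [Right Core Beta Gamma Mid Final object] + [Alpha Core Beta Gamma Mid Final object] + [Right Alpha]
  take Alpha:  [Core Beta Gamma Mid Final object] + [Core Beta Gamma Mid Final object] + [Alpha Core Beta Gamma Mid Final object] + [Alpha]
  take Core:  [Core Beta Gamma Mid Final object] + [Core Beta Gamma Mid Final object] + [Core Beta Gamma Mid Final object]
  take Beta:  [Beta Gamma Mid Final object] + [Beta Gamma Mid Final object] + [Beta Gamma Mid Final object]
  take Gamma:  [Gamma Mid Final object] + [Gamma Mid Final object] + [Gamma Mid Final object]
  take Mid:  [Mid Final object] + [Mid Final object] + [Mid Final object]
  take Final:  [Final object] + [Final object] + [Final object]
  take object:  [object] + [object] + [object]
MRO: Mixin1 Mixin2 Top Right Alpha Core Beta Gamma Mid Final object
Right is at position 3; next is Alpha.

Alpha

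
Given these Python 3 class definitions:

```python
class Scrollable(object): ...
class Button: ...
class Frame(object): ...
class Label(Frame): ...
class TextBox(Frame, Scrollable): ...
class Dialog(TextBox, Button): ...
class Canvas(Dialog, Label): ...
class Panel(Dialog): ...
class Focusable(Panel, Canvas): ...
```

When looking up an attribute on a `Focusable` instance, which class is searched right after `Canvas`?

L[Focusable] = Focusable + merge(L[Panel], L[Canvas], [Panel Canvas])
  take Panel:  [Panel Dialog TextBox Frame Scrollable Button object] + [Canvas Dialog TextBox Label Frame Scrollable Button object] + [Panel Canvas]
  take Canvas:  [Dialog TextBox Frame Scrollable Button object] + [Canvas Dialog TextBox Label Frame Scrollable Button object] + [Canvas]
  take Dialog:  [Dialog TextBox Frame Scrollable Button object] + [Dialog TextBox Label Frame Scrollable Button object]
  take TextBox:  [TextBox Frame Scrollable Button object] + [TextBox Label Frame Scrollable Button object]
  take Label:  [Frame Scrollable Button object] + [Label Frame Scrollable Button object]
  take Frame:  [Frame Scrollable Button object] + [Frame Scrollable Button object]
  take Scrollable:  [Scrollable Button object] + [Scrollable Button object]
  take Button:  [Button object] + [Button object]
  take object:  [object] + [object]
MRO: Focusable Panel Canvas Dialog TextBox Label Frame Scrollable Button object
Canvas is at position 2; next is Dialog.

Dialog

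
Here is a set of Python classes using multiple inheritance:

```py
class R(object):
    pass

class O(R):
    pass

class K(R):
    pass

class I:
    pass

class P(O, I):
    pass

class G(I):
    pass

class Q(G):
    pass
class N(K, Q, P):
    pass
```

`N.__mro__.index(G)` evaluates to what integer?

3

L[N] = N + merge(L[K], L[Q], L[P], [K Q P])
  take K:  [K R object] + [Q G I object] + [P O R I object] + [K Q P]
  take Q:  [R object] + [Q G I object] + [P O R I object] + [Q P]
  take G:  [R object] + [G I object] + [P O R I object] + [P]
  take P:  [R object] + [I object] + [P O R I object] + [P]
  take O:  [R object] + [I object] + [O R I object]
  take R:  [R object] + [I object] + [R I object]
  take I:  [object] + [I object] + [I object]
  take object:  [object] + [object] + [object]
MRO: N K Q G P O R I object
G sits at index 3.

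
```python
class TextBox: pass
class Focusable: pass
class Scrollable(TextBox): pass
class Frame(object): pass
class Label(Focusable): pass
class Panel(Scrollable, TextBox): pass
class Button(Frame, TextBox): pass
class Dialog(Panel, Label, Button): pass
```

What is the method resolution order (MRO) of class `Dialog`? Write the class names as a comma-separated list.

L[Dialog] = Dialog + merge(L[Panel], L[Label], L[Button], [Panel Label Button])
  take Panel:  [Panel Scrollable TextBox object] + [Label Focusable object] + [Button Frame TextBox object] + [Panel Label Button]
  take Scrollable:  [Scrollable TextBox object] + [Label Focusable object] + [Button Frame TextBox object] + [Label Button]
  take Label:  [TextBox object] + [Label Focusable object] + [Button Frame TextBox object] + [Label Button]
  take Focusable:  [TextBox object] + [Focusable object] + [Button Frame TextBox object] + [Button]
  take Button:  [TextBox object] + [object] + [Button Frame TextBox object] + [Button]
  take Frame:  [TextBox object] + [object] + [Frame TextBox object]
  take TextBox:  [TextBox object] + [object] + [TextBox object]
  take object:  [object] + [object] + [object]

Dialog, Panel, Scrollable, Label, Focusable, Button, Frame, TextBox, object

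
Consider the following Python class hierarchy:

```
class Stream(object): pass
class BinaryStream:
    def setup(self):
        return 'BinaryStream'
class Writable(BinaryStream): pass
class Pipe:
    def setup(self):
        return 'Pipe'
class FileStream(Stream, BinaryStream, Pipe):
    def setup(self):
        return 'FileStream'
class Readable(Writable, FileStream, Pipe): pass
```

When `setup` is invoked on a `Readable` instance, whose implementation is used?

FileStream

L[Readable] = Readable + merge(L[Writable], L[FileStream], L[Pipe], [Writable FileStream Pipe])
  take Writable:  [Writable BinaryStream object] + [FileStream Stream BinaryStream Pipe object] + [Pipe object] + [Writable FileStream Pipe]
  take FileStream:  [BinaryStream object] + [FileStream Stream BinaryStream Pipe object] + [Pipe object] + [FileStream Pipe]
  take Stream:  [BinaryStream object] + [Stream BinaryStream Pipe object] + [Pipe object] + [Pipe]
  take BinaryStream:  [BinaryStream object] + [BinaryStream Pipe object] + [Pipe object] + [Pipe]
  take Pipe:  [object] + [Pipe object] + [Pipe object] + [Pipe]
  take object:  [object] + [object] + [object]
MRO: Readable Writable FileStream Stream BinaryStream Pipe object
setup is defined in: BinaryStream, FileStream, Pipe. First along the MRO is FileStream.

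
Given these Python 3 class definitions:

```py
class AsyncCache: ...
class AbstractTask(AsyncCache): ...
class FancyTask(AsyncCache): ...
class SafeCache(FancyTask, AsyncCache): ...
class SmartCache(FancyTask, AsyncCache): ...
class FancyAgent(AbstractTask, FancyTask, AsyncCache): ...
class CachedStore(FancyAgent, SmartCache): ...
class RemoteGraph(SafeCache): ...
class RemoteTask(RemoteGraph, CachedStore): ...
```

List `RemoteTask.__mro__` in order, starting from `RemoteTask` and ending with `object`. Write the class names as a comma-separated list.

L[RemoteTask] = RemoteTask + merge(L[RemoteGraph], L[CachedStore], [RemoteGraph CachedStore])
  take RemoteGraph:  [RemoteGraph SafeCache FancyTask AsyncCache object] + [CachedStore FancyAgent AbstractTask SmartCache FancyTask AsyncCache object] + [RemoteGraph CachedStore]
  take SafeCache:  [SafeCache FancyTask AsyncCache object] + [CachedStore FancyAgent AbstractTask SmartCache FancyTask AsyncCache object] + [CachedStore]
  take CachedStore:  [FancyTask AsyncCache object] + [CachedStore FancyAgent AbstractTask SmartCache FancyTask AsyncCache object] + [CachedStore]
  take FancyAgent:  [FancyTask AsyncCache object] + [FancyAgent AbstractTask SmartCache FancyTask AsyncCache object]
  take AbstractTask:  [FancyTask AsyncCache object] + [AbstractTask SmartCache FancyTask AsyncCache object]
  take SmartCache:  [FancyTask AsyncCache object] + [SmartCache FancyTask AsyncCache object]
  take FancyTask:  [FancyTask AsyncCache object] + [FancyTask AsyncCache object]
  take AsyncCache:  [AsyncCache object] + [AsyncCache object]
  take object:  [object] + [object]

RemoteTask, RemoteGraph, SafeCache, CachedStore, FancyAgent, AbstractTask, SmartCache, FancyTask, AsyncCache, object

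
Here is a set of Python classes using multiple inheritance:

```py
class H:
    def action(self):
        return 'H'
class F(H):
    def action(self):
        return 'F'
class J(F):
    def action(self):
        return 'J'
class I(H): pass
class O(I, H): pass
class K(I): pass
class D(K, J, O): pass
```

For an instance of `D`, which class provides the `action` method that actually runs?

L[D] = D + merge(L[K], L[J], L[O], [K J O])
  take K:  [K I H object] + [J F H object] + [O I H object] + [K J O]
  take J:  [I H object] + [J F H object] + [O I H object] + [J O]
  take F:  [I H object] + [F H object] + [O I H object] + [O]
  take O:  [I H object] + [H object] + [O I H object] + [O]
  take I:  [I H object] + [H object] + [I H object]
  take H:  [H object] + [H object] + [H object]
  take object:  [object] + [object] + [object]
MRO: D K J F O I H object
action is defined in: F, H, J. First along the MRO is J.

J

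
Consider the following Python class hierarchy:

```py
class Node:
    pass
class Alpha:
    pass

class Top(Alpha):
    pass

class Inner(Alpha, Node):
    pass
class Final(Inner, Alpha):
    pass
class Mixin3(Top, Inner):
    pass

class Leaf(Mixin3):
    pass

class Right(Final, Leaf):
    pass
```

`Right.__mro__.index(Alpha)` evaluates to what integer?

L[Right] = Right + merge(L[Final], L[Leaf], [Final Leaf])
  take Final:  [Final Inner Alpha Node object] + [Leaf Mixin3 Top Inner Alpha Node object] + [Final Leaf]
  take Leaf:  [Inner Alpha Node object] + [Leaf Mixin3 Top Inner Alpha Node object] + [Leaf]
  take Mixin3:  [Inner Alpha Node object] + [Mixin3 Top Inner Alpha Node object]
  take Top:  [Inner Alpha Node object] + [Top Inner Alpha Node object]
  take Inner:  [Inner Alpha Node object] + [Inner Alpha Node object]
  take Alpha:  [Alpha Node object] + [Alpha Node object]
  take Node:  [Node object] + [Node object]
  take object:  [object] + [object]
MRO: Right Final Leaf Mixin3 Top Inner Alpha Node object
Alpha sits at index 6.

6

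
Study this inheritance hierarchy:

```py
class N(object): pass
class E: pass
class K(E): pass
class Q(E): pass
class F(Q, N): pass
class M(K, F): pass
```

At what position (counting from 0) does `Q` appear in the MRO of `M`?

L[M] = M + merge(L[K], L[F], [K F])
  take K:  [K E object] + [F Q E N object] + [K F]
  take F:  [E object] + [F Q E N object] + [F]
  take Q:  [E object] + [Q E N object]
  take E:  [E object] + [E N object]
  take N:  [object] + [N object]
  take object:  [object] + [object]
MRO: M K F Q E N object
Q sits at index 3.

3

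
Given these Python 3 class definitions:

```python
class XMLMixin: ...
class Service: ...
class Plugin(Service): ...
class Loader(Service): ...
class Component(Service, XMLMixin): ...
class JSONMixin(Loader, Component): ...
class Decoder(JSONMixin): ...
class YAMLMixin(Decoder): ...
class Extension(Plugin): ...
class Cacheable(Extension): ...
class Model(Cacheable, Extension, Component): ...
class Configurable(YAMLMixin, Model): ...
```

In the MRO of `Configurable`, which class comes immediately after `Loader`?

Model

L[Configurable] = Configurable + merge(L[YAMLMixin], L[Model], [YAMLMixin Model])
  take YAMLMixin:  [YAMLMixin Decoder JSONMixin Loader Component Service XMLMixin object] + [Model Cacheable Extension Plugin Component Service XMLMixin object] + [YAMLMixin Model]
  take Decoder:  [Decoder JSONMixin Loader Component Service XMLMixin object] + [Model Cacheable Extension Plugin Component Service XMLMixin object] + [Model]
  take JSONMixin:  [JSONMixin Loader Component Service XMLMixin object] + [Model Cacheable Extension Plugin Component Service XMLMixin object] + [Model]
  take Loader:  [Loader Component Service XMLMixin object] + [Model Cacheable Extension Plugin Component Service XMLMixin object] + [Model]
  take Model:  [Component Service XMLMixin object] + [Model Cacheable Extension Plugin Component Service XMLMixin object] + [Model]
  take Cacheable:  [Component Service XMLMixin object] + [Cacheable Extension Plugin Component Service XMLMixin object]
  take Extension:  [Component Service XMLMixin object] + [Extension Plugin Component Service XMLMixin object]
  take Plugin:  [Component Service XMLMixin object] + [Plugin Component Service XMLMixin object]
  take Component:  [Component Service XMLMixin object] + [Component Service XMLMixin object]
  take Service:  [Service XMLMixin object] + [Service XMLMixin object]
  take XMLMixin:  [XMLMixin object] + [XMLMixin object]
  take object:  [object] + [object]
MRO: Configurable YAMLMixin Decoder JSONMixin Loader Model Cacheable Extension Plugin Component Service XMLMixin object
Loader is at position 4; next is Model.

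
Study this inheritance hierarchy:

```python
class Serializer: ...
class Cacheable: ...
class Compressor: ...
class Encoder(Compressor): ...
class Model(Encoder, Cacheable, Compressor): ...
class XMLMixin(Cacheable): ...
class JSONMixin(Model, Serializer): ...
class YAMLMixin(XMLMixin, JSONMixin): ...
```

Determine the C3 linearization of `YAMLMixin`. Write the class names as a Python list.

L[YAMLMixin] = YAMLMixin + merge(L[XMLMixin], L[JSONMixin], [XMLMixin JSONMixin])
  take XMLMixin:  [XMLMixin Cacheable object] + [JSONMixin Model Encoder Cacheable Compressor Serializer object] + [XMLMixin JSONMixin]
  take JSONMixin:  [Cacheable object] + [JSONMixin Model Encoder Cacheable Compressor Serializer object] + [JSONMixin]
  take Model:  [Cacheable object] + [Model Encoder Cacheable Compressor Serializer object]
  take Encoder:  [Cacheable object] + [Encoder Cacheable Compressor Serializer object]
  take Cacheable:  [Cacheable object] + [Cacheable Compressor Serializer object]
  take Compressor:  [object] + [Compressor Serializer object]
  take Serializer:  [object] + [Serializer object]
  take object:  [object] + [object]

[YAMLMixin, XMLMixin, JSONMixin, Model, Encoder, Cacheable, Compressor, Serializer, object]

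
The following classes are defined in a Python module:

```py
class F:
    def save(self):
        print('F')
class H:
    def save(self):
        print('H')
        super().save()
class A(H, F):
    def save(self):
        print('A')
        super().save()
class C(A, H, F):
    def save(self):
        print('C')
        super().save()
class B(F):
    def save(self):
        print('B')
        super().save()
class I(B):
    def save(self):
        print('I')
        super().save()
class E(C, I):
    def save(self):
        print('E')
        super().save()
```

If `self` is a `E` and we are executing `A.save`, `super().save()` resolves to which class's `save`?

L[E] = E + merge(L[C], L[I], [C I])
  take C:  [C A H F object] + [I B F object] + [C I]
  take A:  [A H F object] + [I B F object] + [I]
  take H:  [H F object] + [I B F object] + [I]
  take I:  [F object] + [I B F object] + [I]
  take B:  [F object] + [B F object]
  take F:  [F object] + [F object]
  take object:  [object] + [object]
MRO: E C A H I B F object
super() in A.save on a E instance goes to the class after A in E's MRO: H.

H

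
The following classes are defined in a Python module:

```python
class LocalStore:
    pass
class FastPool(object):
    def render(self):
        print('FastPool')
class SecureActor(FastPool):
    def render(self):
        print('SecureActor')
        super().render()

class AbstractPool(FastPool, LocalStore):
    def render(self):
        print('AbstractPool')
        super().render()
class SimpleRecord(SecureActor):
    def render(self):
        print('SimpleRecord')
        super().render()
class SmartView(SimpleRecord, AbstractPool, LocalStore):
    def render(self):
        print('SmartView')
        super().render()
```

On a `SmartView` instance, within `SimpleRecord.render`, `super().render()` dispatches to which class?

SecureActor

L[SmartView] = SmartView + merge(L[SimpleRecord], L[AbstractPool], L[LocalStore], [SimpleRecord AbstractPool LocalStore])
  take SimpleRecord:  [SimpleRecord SecureActor FastPool object] + [AbstractPool FastPool LocalStore object] + [LocalStore object] + [SimpleRecord AbstractPool LocalStore]
  take SecureActor:  [SecureActor FastPool object] + [AbstractPool FastPool LocalStore object] + [LocalStore object] + [AbstractPool LocalStore]
  take AbstractPool:  [FastPool object] + [AbstractPool FastPool LocalStore object] + [LocalStore object] + [AbstractPool LocalStore]
  take FastPool:  [FastPool object] + [FastPool LocalStore object] + [LocalStore object] + [LocalStore]
  take LocalStore:  [object] + [LocalStore object] + [LocalStore object] + [LocalStore]
  take object:  [object] + [object] + [object]
MRO: SmartView SimpleRecord SecureActor AbstractPool FastPool LocalStore object
super() in SimpleRecord.render on a SmartView instance goes to the class after SimpleRecord in SmartView's MRO: SecureActor.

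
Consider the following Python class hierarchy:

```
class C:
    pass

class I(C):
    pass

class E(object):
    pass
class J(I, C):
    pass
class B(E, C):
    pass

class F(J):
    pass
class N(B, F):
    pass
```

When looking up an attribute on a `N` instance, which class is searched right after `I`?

C

L[N] = N + merge(L[B], L[F], [B F])
  take B:  [B E C object] + [F J I C object] + [B F]
  take E:  [E C object] + [F J I C object] + [F]
  take F:  [C object] + [F J I C object] + [F]
  take J:  [C object] + [J I C object]
  take I:  [C object] + [I C object]
  take C:  [C object] + [C object]
  take object:  [object] + [object]
MRO: N B E F J I C object
I is at position 5; next is C.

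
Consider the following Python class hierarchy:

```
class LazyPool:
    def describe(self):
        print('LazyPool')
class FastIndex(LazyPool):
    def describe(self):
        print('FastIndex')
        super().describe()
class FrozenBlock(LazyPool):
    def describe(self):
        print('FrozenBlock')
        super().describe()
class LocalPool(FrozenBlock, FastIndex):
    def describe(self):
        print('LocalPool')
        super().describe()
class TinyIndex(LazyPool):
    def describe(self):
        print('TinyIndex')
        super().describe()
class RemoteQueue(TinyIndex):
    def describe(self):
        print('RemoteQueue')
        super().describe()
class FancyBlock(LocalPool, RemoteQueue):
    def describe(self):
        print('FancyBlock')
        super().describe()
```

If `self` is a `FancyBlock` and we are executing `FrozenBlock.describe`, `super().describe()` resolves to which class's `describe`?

L[FancyBlock] = FancyBlock + merge(L[LocalPool], L[RemoteQueue], [LocalPool RemoteQueue])
  take LocalPool:  [LocalPool FrozenBlock FastIndex LazyPool object] + [RemoteQueue TinyIndex LazyPool object] + [LocalPool RemoteQueue]
  take FrozenBlock:  [FrozenBlock FastIndex LazyPool object] + [RemoteQueue TinyIndex LazyPool object] + [RemoteQueue]
  take FastIndex:  [FastIndex LazyPool object] + [RemoteQueue TinyIndex LazyPool object] + [RemoteQueue]
  take RemoteQueue:  [LazyPool object] + [RemoteQueue TinyIndex LazyPool object] + [RemoteQueue]
  take TinyIndex:  [LazyPool object] + [TinyIndex LazyPool object]
  take LazyPool:  [LazyPool object] + [LazyPool object]
  take object:  [object] + [object]
MRO: FancyBlock LocalPool FrozenBlock FastIndex RemoteQueue TinyIndex LazyPool object
super() in FrozenBlock.describe on a FancyBlock instance goes to the class after FrozenBlock in FancyBlock's MRO: FastIndex.

FastIndex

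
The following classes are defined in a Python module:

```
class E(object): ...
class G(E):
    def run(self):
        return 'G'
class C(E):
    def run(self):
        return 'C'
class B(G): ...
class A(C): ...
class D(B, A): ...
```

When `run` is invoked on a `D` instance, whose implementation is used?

G

L[D] = D + merge(L[B], L[A], [B A])
  take B:  [B G E object] + [A C E object] + [B A]
  take G:  [G E object] + [A C E object] + [A]
  take A:  [E object] + [A C E object] + [A]
  take C:  [E object] + [C E object]
  take E:  [E object] + [E object]
  take object:  [object] + [object]
MRO: D B G A C E object
run is defined in: C, G. First along the MRO is G.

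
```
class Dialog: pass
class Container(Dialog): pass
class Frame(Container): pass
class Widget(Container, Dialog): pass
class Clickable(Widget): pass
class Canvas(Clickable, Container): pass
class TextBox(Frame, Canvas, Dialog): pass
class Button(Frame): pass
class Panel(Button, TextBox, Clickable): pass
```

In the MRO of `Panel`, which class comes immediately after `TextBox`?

Frame

L[Panel] = Panel + merge(L[Button], L[TextBox], L[Clickable], [Button TextBox Clickable])
  take Button:  [Button Frame Container Dialog object] + [TextBox Frame Canvas Clickable Widget Container Dialog object] + [Clickable Widget Container Dialog object] + [Button TextBox Clickable]
  take TextBox:  [Frame Container Dialog object] + [TextBox Frame Canvas Clickable Widget Container Dialog object] + [Clickable Widget Container Dialog object] + [TextBox Clickable]
  take Frame:  [Frame Container Dialog object] + [Frame Canvas Clickable Widget Container Dialog object] + [Clickable Widget Container Dialog object] + [Clickable]
  take Canvas:  [Container Dialog object] + [Canvas Clickable Widget Container Dialog object] + [Clickable Widget Container Dialog object] + [Clickable]
  take Clickable:  [Container Dialog object] + [Clickable Widget Container Dialog object] + [Clickable Widget Container Dialog object] + [Clickable]
  take Widget:  [Container Dialog object] + [Widget Container Dialog object] + [Widget Container Dialog object]
  take Container:  [Container Dialog object] + [Container Dialog object] + [Container Dialog object]
  take Dialog:  [Dialog object] + [Dialog object] + [Dialog object]
  take object:  [object] + [object] + [object]
MRO: Panel Button TextBox Frame Canvas Clickable Widget Container Dialog object
TextBox is at position 2; next is Frame.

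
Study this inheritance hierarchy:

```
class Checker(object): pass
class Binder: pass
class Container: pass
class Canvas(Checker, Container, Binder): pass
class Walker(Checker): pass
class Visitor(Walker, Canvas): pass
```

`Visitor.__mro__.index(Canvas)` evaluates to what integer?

L[Visitor] = Visitor + merge(L[Walker], L[Canvas], [Walker Canvas])
  take Walker:  [Walker Checker object] + [Canvas Checker Container Binder object] + [Walker Canvas]
  take Canvas:  [Checker object] + [Canvas Checker Container Binder object] + [Canvas]
  take Checker:  [Checker object] + [Checker Container Binder object]
  take Container:  [object] + [Container Binder object]
  take Binder:  [object] + [Binder object]
  take object:  [object] + [object]
MRO: Visitor Walker Canvas Checker Container Binder object
Canvas sits at index 2.

2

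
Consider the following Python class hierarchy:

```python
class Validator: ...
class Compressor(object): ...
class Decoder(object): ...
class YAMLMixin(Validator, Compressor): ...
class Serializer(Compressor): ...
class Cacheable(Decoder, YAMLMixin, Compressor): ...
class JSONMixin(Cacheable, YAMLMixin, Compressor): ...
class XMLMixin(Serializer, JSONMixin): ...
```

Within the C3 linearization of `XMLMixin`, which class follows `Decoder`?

YAMLMixin

L[XMLMixin] = XMLMixin + merge(L[Serializer], L[JSONMixin], [Serializer JSONMixin])
  take Serializer:  [Serializer Compressor object] + [JSONMixin Cacheable Decoder YAMLMixin Validator Compressor object] + [Serializer JSONMixin]
  take JSONMixin:  [Compressor object] + [JSONMixin Cacheable Decoder YAMLMixin Validator Compressor object] + [JSONMixin]
  take Cacheable:  [Compressor object] + [Cacheable Decoder YAMLMixin Validator Compressor object]
  take Decoder:  [Compressor object] + [Decoder YAMLMixin Validator Compressor object]
  take YAMLMixin:  [Compressor object] + [YAMLMixin Validator Compressor object]
  take Validator:  [Compressor object] + [Validator Compressor object]
  take Compressor:  [Compressor object] + [Compressor object]
  take object:  [object] + [object]
MRO: XMLMixin Serializer JSONMixin Cacheable Decoder YAMLMixin Validator Compressor object
Decoder is at position 4; next is YAMLMixin.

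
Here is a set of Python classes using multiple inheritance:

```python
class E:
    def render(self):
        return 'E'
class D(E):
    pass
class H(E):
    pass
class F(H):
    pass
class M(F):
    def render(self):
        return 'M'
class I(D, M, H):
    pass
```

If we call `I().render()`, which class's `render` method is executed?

M

L[I] = I + merge(L[D], L[M], L[H], [D M H])
  take D:  [D E object] + [M F H E object] + [H E object] + [D M H]
  take M:  [E object] + [M F H E object] + [H E object] + [M H]
  take F:  [E object] + [F H E object] + [H E object] + [H]
  take H:  [E object] + [H E object] + [H E object] + [H]
  take E:  [E object] + [E object] + [E object]
  take object:  [object] + [object] + [object]
MRO: I D M F H E object
render is defined in: E, M. First along the MRO is M.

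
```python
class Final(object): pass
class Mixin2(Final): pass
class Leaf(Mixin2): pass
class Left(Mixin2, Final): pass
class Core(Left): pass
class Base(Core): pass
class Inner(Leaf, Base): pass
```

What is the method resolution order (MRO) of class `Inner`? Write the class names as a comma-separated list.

Inner, Leaf, Base, Core, Left, Mixin2, Final, object

L[Inner] = Inner + merge(L[Leaf], L[Base], [Leaf Base])
  take Leaf:  [Leaf Mixin2 Final object] + [Base Core Left Mixin2 Final object] + [Leaf Base]
  take Base:  [Mixin2 Final object] + [Base Core Left Mixin2 Final object] + [Base]
  take Core:  [Mixin2 Final object] + [Core Left Mixin2 Final object]
  take Left:  [Mixin2 Final object] + [Left Mixin2 Final object]
  take Mixin2:  [Mixin2 Final object] + [Mixin2 Final object]
  take Final:  [Final object] + [Final object]
  take object:  [object] + [object]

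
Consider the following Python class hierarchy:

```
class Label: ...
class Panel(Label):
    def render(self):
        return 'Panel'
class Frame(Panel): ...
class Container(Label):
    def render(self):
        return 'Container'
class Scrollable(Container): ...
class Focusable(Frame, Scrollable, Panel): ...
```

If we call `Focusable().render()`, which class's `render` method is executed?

Panel

L[Focusable] = Focusable + merge(L[Frame], L[Scrollable], L[Panel], [Frame Scrollable Panel])
  take Frame:  [Frame Panel Label object] + [Scrollable Container Label object] + [Panel Label object] + [Frame Scrollable Panel]
  take Scrollable:  [Panel Label object] + [Scrollable Container Label object] + [Panel Label object] + [Scrollable Panel]
  take Panel:  [Panel Label object] + [Container Label object] + [Panel Label object] + [Panel]
  take Container:  [Label object] + [Container Label object] + [Label object]
  take Label:  [Label object] + [Label object] + [Label object]
  take object:  [object] + [object] + [object]
MRO: Focusable Frame Scrollable Panel Container Label object
render is defined in: Container, Panel. First along the MRO is Panel.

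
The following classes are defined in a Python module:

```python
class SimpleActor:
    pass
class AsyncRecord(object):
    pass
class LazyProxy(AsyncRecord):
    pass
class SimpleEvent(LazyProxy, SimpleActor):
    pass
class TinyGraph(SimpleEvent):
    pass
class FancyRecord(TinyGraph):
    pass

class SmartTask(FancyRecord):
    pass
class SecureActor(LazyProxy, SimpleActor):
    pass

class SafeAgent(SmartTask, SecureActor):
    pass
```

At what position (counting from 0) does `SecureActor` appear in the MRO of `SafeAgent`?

5

L[SafeAgent] = SafeAgent + merge(L[SmartTask], L[SecureActor], [SmartTask SecureActor])
  take SmartTask:  [SmartTask FancyRecord TinyGraph SimpleEvent LazyProxy AsyncRecord SimpleActor object] + [SecureActor LazyProxy AsyncRecord SimpleActor object] + [SmartTask SecureActor]
  take FancyRecord:  [FancyRecord TinyGraph SimpleEvent LazyProxy AsyncRecord SimpleActor object] + [SecureActor LazyProxy AsyncRecord SimpleActor object] + [SecureActor]
  take TinyGraph:  [TinyGraph SimpleEvent LazyProxy AsyncRecord SimpleActor object] + [SecureActor LazyProxy AsyncRecord SimpleActor object] + [SecureActor]
  take SimpleEvent:  [SimpleEvent LazyProxy AsyncRecord SimpleActor object] + [SecureActor LazyProxy AsyncRecord SimpleActor object] + [SecureActor]
  take SecureActor:  [LazyProxy AsyncRecord SimpleActor object] + [SecureActor LazyProxy AsyncRecord SimpleActor object] + [SecureActor]
  take LazyProxy:  [LazyProxy AsyncRecord SimpleActor object] + [LazyProxy AsyncRecord SimpleActor object]
  take AsyncRecord:  [AsyncRecord SimpleActor object] + [AsyncRecord SimpleActor object]
  take SimpleActor:  [SimpleActor object] + [SimpleActor object]
  take object:  [object] + [object]
MRO: SafeAgent SmartTask FancyRecord TinyGraph SimpleEvent SecureActor LazyProxy AsyncRecord SimpleActor object
SecureActor sits at index 5.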